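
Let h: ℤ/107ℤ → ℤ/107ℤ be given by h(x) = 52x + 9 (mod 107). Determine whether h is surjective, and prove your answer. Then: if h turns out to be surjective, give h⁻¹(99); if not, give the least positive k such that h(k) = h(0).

Since gcd(52, 107) = 1, 52 is invertible modulo 107. Euclid's algorithm: 107 = 2·52 + 3, 52 = 17·3 + 1; back-substituting gives 1 = 35·52 − 17·107, so 52⁻¹ ≡ 35 (mod 107).
Then y ↦ 35(y − 9) is a two-sided inverse to h, so every y ∈ ℤ/107ℤ has a preimage.
Therefore h is surjective.
Since h is surjective, we compute h⁻¹(99): solve 52x + 9 ≡ 99 (mod 107), i.e. 52x ≡ 90 (mod 107).
Multiplying by 52⁻¹ = 35 gives x ≡ 35·90 = 3150 = 29·107 + 47 ≡ 47 (mod 107).
Check: h(47) = 52·47 + 9 = 2453 = 22·107 + 99 ≡ 99 (mod 107).

47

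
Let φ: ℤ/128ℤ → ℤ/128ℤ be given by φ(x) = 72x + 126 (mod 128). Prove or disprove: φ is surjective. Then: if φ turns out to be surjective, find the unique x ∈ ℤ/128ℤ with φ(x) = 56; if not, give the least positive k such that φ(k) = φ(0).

Recall that surjectivity means every element of the codomain has a preimage under φ.
Since gcd(72, 128) = 8, we have 72x ≡ 0 (mod 8) for all x, so φ(x) ≡ 6 (mod 8).
But 0 ≢ 6 (mod 8), so 0 ∈ ℤ/128ℤ has no preimage. Therefore φ is not surjective.
Since φ is not surjective, we find the least positive k with φ(k) = φ(0): this means 72k ≡ 0 (mod 128), i.e. 128 ∣ 72k. Since gcd(72, 128) = 8, dividing through by 8 this holds exactly when 16 ∣ 9k, and as gcd(9, 16) = 1, exactly when 16 ∣ k.
The smallest positive such k is 16.

16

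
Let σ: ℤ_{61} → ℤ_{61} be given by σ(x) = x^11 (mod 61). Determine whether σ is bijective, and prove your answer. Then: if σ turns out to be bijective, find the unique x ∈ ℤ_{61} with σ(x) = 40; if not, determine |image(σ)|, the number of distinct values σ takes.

29

Since 61 is prime, the nonzero elements of ℤ_{61} form a cyclic group of order 60.
As gcd(11, 60) = 1, raising to the 11th power is a bijection on this group: if a^11 ≡ b^11 then (ab^{−1})^11 = 1, and the only element of order dividing gcd(11, 60) = 1 is 1, so a = b.
With σ(0) = 0 this makes σ injective on all of ℤ_{61}, hence bijective (finite equal-size domain and codomain). In particular σ is bijective.
Since σ is bijective, we find the preimage of 40. The inverse of x ↦ x^11 on (ℤ_{61})^× is x ↦ x^11, because 11·11 = 121 = 2·60 + 1 ≡ 1 (mod 60) and x^{60} = 1 for x ≠ 0 (Fermat). So σ⁻¹(40) = 40^11 mod 61.
Repeated squaring mod 61: 40^1 ≡ 40, 40^2 ≡ 40² = 1600 ≡ 14, 40^4 ≡ 14² = 196 ≡ 13, 40^8 ≡ 13² = 169 ≡ 47. Since 11 = 8 + 2 + 1, 40^11 ≡ 47·14·40: 47·14 = 658 ≡ 48, then 48·40 = 1920 ≡ 29. So 40^11 ≡ 29 (mod 61).
Hence σ⁻¹(40) = 29.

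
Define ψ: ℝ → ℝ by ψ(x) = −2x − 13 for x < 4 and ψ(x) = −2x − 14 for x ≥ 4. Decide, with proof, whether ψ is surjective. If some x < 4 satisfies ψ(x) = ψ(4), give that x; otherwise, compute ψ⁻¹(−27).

Both pieces are strictly decreasing (slopes −2 and −2), so each is injective on its own interval.
The left piece maps (−∞, 4) onto (−21, ∞); the right piece maps [4, ∞) onto (−∞, −22].
The union (−21, ∞) ∪ (−∞, −22] omits the interval between −21 and −22; in particular −21 has no preimage. So ψ is not surjective.
Because the two images are disjoint, no x < 4 has ψ(x) = ψ(4), so we compute ψ⁻¹(−27): −27 lies in (−∞, −22], so solve −2x − 14 = −27: x = (−27 + 14)/(−2) = 13/2.

13/2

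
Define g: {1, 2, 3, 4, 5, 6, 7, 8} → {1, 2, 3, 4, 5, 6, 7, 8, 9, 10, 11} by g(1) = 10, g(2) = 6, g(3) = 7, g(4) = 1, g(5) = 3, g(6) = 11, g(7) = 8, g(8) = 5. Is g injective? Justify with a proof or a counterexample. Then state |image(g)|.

The values g(1), …, g(8) are 10, 6, 7, 1, 3, 11, 8, 5 — all distinct.
So g(a) = g(b) only when a = b, and g is injective.
The image of g is {1, 3, 5, 6, 7, 8, 10, 11}, which has 8 elements.

8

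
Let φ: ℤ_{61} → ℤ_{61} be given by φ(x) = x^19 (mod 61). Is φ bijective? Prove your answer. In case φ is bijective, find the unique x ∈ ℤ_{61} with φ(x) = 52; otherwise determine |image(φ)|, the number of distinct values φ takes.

27

Since 61 is prime, the nonzero elements of ℤ_{61} form a cyclic group of order 60.
As gcd(19, 60) = 1, raising to the 19th power is a bijection on this group: if a^19 ≡ b^19 then (ab^{−1})^19 = 1, and the only element of order dividing gcd(19, 60) = 1 is 1, so a = b.
With φ(0) = 0 this makes φ injective on all of ℤ_{61}, hence bijective (finite equal-size domain and codomain). In particular φ is bijective.
Since φ is bijective, we find the preimage of 52. The inverse of x ↦ x^19 on (ℤ_{61})^× is x ↦ x^19, because 19·19 = 361 = 6·60 + 1 ≡ 1 (mod 60) and x^{60} = 1 for x ≠ 0 (Fermat). So φ⁻¹(52) = 52^19 mod 61.
Repeated squaring mod 61: 52^1 ≡ 52, 52^2 ≡ 52² = 2704 ≡ 20, 52^4 ≡ 20² = 400 ≡ 34, 52^8 ≡ 34² = 1156 ≡ 58, 52^16 ≡ 58² = 3364 ≡ 9. Since 19 = 16 + 2 + 1, 52^19 ≡ 9·20·52: 9·20 = 180 ≡ 58, then 58·52 = 3016 ≡ 27. So 52^19 ≡ 27 (mod 61).
Hence φ⁻¹(52) = 27.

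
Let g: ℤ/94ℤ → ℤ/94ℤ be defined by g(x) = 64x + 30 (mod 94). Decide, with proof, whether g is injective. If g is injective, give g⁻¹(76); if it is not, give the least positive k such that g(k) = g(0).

47

By definition, g is injective if g(x_1) = g(x_2) implies x_1 = x_2.
We have gcd(64, 94) = 2 > 1. Taking x_1 = 0 and x_2 = 47: g(0) = 30 and g(47) = 64·47 + 30 = 3038 ≡ 30 (mod 94).
So g(0) = g(47) while 0 ≠ 47, hence g is not injective.
Since g is not injective, we find the least positive k with g(k) = g(0): this means 64k ≡ 0 (mod 94), i.e. 94 ∣ 64k. Since gcd(64, 94) = 2, dividing through by 2 this holds exactly when 47 ∣ 32k, and as gcd(32, 47) = 1, exactly when 47 ∣ k.
The smallest positive such k is 47.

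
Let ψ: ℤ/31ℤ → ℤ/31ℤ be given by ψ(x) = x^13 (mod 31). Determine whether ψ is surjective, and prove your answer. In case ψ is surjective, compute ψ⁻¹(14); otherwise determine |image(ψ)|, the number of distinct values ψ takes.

19

Since 31 is prime, the nonzero elements of ℤ/31ℤ form a cyclic group of order 30.
As gcd(13, 30) = 1, raising to the 13th power is a bijection on this group: if u^13 ≡ v^13 then (uv^{−1})^13 = 1, and the only element of order dividing gcd(13, 30) = 1 is 1, so u = v.
With ψ(0) = 0 this makes ψ injective on all of ℤ/31ℤ, hence bijective (finite equal-size domain and codomain). In particular ψ is surjective.
Since ψ is surjective, we find the preimage of 14. The inverse of x ↦ x^13 on (ℤ/31ℤ)^× is x ↦ x^7, because 13·7 = 91 = 3·30 + 1 ≡ 1 (mod 30) and x^{30} = 1 for x ≠ 0 (Fermat). So ψ⁻¹(14) = 14^7 mod 31.
Repeated squaring mod 31: 14^1 ≡ 14, 14^2 ≡ 14² = 196 ≡ 10, 14^4 ≡ 10² = 100 ≡ 7. Since 7 = 4 + 2 + 1, 14^7 ≡ 7·10·14: 7·10 = 70 ≡ 8, then 8·14 = 112 ≡ 19. So 14^7 ≡ 19 (mod 31).
Hence ψ⁻¹(14) = 19.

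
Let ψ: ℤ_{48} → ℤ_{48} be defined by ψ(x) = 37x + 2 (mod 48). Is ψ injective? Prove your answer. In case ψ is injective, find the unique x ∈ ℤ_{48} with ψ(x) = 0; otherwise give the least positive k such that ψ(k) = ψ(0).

22

If ψ(u) = ψ(v), then 37u ≡ 37v (mod 48). Because gcd(37, 48) = 1, we may cancel 37 to get u ≡ v (mod 48).
Therefore ψ is injective.
We now compute 37⁻¹ mod 48 explicitly. Euclid's algorithm: 48 = 1·37 + 11, 37 = 3·11 + 4, 11 = 2·4 + 3, 4 = 1·3 + 1; back-substituting gives 1 = 13·37 − 10·48, so 37⁻¹ ≡ 13 (mod 48).
Since ψ is injective, we compute ψ⁻¹(0): solve 37x + 2 ≡ 0 (mod 48), i.e. 37x ≡ 46 (mod 48).
Multiplying by 37⁻¹ = 13 gives x ≡ 13·46 = 598 = 12·48 + 22 ≡ 22 (mod 48).
Check: ψ(22) = 37·22 + 2 = 816 = 17·48 + 0 ≡ 0 (mod 48).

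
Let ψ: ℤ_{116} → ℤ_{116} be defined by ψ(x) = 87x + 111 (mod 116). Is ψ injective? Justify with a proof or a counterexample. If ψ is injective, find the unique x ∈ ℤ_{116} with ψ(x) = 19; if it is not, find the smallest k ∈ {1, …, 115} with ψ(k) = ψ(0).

By definition, ψ is injective when ψ(x_1) = ψ(x_2) forces x_1 = x_2.
We have gcd(87, 116) = 29 > 1. Taking x_1 = 0 and x_2 = 4: ψ(0) = 111 and ψ(4) = 87·4 + 111 = 459 ≡ 111 (mod 116).
So ψ(0) = ψ(4) while 0 ≠ 4, so ψ is not injective.
Since ψ is not injective, we find the least positive k with ψ(k) = ψ(0): this means 87k ≡ 0 (mod 116), i.e. 116 ∣ 87k. Since gcd(87, 116) = 29, dividing through by 29 this holds exactly when 4 ∣ 3k, and as gcd(3, 4) = 1, exactly when 4 ∣ k.
The smallest positive such k is 4.

4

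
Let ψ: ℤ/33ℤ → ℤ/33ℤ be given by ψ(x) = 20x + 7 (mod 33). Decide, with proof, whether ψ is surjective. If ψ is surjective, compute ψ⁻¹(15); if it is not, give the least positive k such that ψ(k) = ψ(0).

Since gcd(20, 33) = 1, 20 is invertible modulo 33. Euclid's algorithm: 33 = 1·20 + 13, 20 = 1·13 + 7, 13 = 1·7 + 6, 7 = 1·6 + 1; back-substituting gives 1 = 5·20 − 3·33, so 20⁻¹ ≡ 5 (mod 33).
Then y ↦ 5(y − 7) is a two-sided inverse to ψ, so every y ∈ ℤ/33ℤ has a preimage.
Hence ψ is surjective.
Since ψ is surjective, we find ψ⁻¹(15): we need 20x ≡ 15 − 7 ≡ 8 (mod 33). Using 20⁻¹ = 5: x ≡ 5·8 = 40 = 1·33 + 7, so x = 7.
Check: ψ(7) = 20·7 + 7 = 147 = 4·33 + 15 ≡ 15 (mod 33).

7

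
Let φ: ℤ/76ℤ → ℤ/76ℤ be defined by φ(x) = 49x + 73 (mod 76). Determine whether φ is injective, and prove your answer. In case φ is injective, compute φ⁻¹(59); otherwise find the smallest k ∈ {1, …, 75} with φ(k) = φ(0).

If φ(x_1) = φ(x_2), then 49x_1 ≡ 49x_2 (mod 76). Because gcd(49, 76) = 1, we may cancel 49 to get x_1 ≡ x_2 (mod 76).
Thus φ is injective.
We now compute 49⁻¹ mod 76 explicitly. Euclid's algorithm: 76 = 1·49 + 27, 49 = 1·27 + 22, 27 = 1·22 + 5, 22 = 4·5 + 2, 5 = 2·2 + 1; back-substituting gives 1 = 45·49 − 29·76, so 49⁻¹ ≡ 45 (mod 76).
Since φ is injective, we compute φ⁻¹(59): solve 49x + 73 ≡ 59 (mod 76), i.e. 49x ≡ 62 (mod 76).
Multiplying by 49⁻¹ = 45 gives x ≡ 45·62 = 2790 = 36·76 + 54 ≡ 54 (mod 76).
Check: φ(54) = 49·54 + 73 = 2719 = 35·76 + 59 ≡ 59 (mod 76).

54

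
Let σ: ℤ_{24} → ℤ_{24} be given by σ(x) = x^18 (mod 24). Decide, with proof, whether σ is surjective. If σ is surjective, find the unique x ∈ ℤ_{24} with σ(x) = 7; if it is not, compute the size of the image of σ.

σ(2): Repeated squaring mod 24: 2^1 ≡ 2, 2^2 ≡ 2² = 4, 2^4 ≡ 4² = 16, 2^8 ≡ 16² = 256 ≡ 16, 2^16 ≡ 16² = 256 ≡ 16. Since 18 = 16 + 2, 2^18 ≡ 16·4: 16·4 = 64 ≡ 16. So 2^18 ≡ 16 (mod 24).
σ(4): Repeated squaring mod 24: 4^1 ≡ 4, 4^2 ≡ 4² = 16, 4^4 ≡ 16² = 256 ≡ 16, 4^8 ≡ 16² = 256 ≡ 16, 4^16 ≡ 16² = 256 ≡ 16. Since 18 = 16 + 2, 4^18 ≡ 16·16: 16·16 = 256 ≡ 16. So 4^18 ≡ 16 (mod 24).
So σ(2) = σ(4) = 16 while 2 ≠ 4, thus σ is not injective.
A non-injective map from the 24-element set ℤ_{24} to itself takes at most 23 distinct values, so it cannot be surjective. So σ is not surjective.
Since σ is not surjective, we determine |image(σ)|. Computing x^18 mod 24 for each x (by repeated squaring, reducing mod 24 at every step), the values σ(0), σ(1), …, σ(23) are: 0, 1, 16, 9, 16, 1, 0, 1, 16, 9, 16, 1, 0, 1, 16, 9, 16, 1, 0, 1, 16, 9, 16, 1.
The distinct values are {0, 1, 9, 16}; there are 4 of them.

4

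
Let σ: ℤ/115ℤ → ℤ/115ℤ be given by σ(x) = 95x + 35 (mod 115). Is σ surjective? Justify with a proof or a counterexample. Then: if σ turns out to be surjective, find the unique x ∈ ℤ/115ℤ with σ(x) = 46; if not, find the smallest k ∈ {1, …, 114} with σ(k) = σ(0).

23

Recall: surjectivity means every element of the codomain has a preimage under σ.
Since gcd(95, 115) = 5, we have 95x ≡ 0 (mod 5) for all x, so σ(x) ≡ 0 (mod 5).
But 1 ≢ 0 (mod 5), so 1 ∈ ℤ/115ℤ has no preimage. So σ is not surjective.
Since σ is not surjective, we find the least positive k with σ(k) = σ(0): this means 95k ≡ 0 (mod 115), i.e. 115 ∣ 95k. Since gcd(95, 115) = 5, dividing through by 5 this holds exactly when 23 ∣ 19k, and as gcd(19, 23) = 1, exactly when 23 ∣ k.
The smallest positive such k is 23.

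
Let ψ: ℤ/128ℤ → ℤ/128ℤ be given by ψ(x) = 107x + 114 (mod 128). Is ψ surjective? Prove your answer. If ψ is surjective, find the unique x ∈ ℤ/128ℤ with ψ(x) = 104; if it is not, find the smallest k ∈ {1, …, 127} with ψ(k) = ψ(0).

98

Since gcd(107, 128) = 1, 107 is invertible modulo 128. Euclid's algorithm: 128 = 1·107 + 21, 107 = 5·21 + 2, 21 = 10·2 + 1; back-substituting gives 1 = 67·107 − 56·128, so 107⁻¹ ≡ 67 (mod 128).
For any y ∈ ℤ/128ℤ, x = 67(y − 114) mod 128 satisfies ψ(x) = 107·67(y − 114) + 114 ≡ y (since 107·67 ≡ 1 mod 128). So every y has a preimage.
Thus ψ is surjective.
Since ψ is surjective, we compute ψ⁻¹(104): solve 107x + 114 ≡ 104 (mod 128), i.e. 107x ≡ 118 (mod 128).
Multiplying by 107⁻¹ = 67 gives x ≡ 67·118 = 7906 = 61·128 + 98 ≡ 98 (mod 128).
Check: ψ(98) = 107·98 + 114 = 10600 = 82·128 + 104 ≡ 104 (mod 128).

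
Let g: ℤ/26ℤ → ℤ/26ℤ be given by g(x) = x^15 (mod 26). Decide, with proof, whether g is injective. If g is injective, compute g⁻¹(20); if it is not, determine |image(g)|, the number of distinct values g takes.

10

g(1) = 1^15 = 1.
g(3): Repeated squaring mod 26: 3^1 ≡ 3, 3^2 ≡ 3² = 9, 3^4 ≡ 9² = 81 ≡ 3, 3^8 ≡ 3² = 9. Since 15 = 8 + 4 + 2 + 1, 3^15 ≡ 9·3·9·3: 9·3 = 27 ≡ 1, then 1·9 = 9, then 9·3 = 27 ≡ 1. So 3^15 ≡ 1 (mod 26).
So g(1) = g(3) = 1 while 1 ≠ 3, hence g is not injective.
Since g is not injective, we determine |image(g)|. Computing x^15 mod 26 for each x (by repeated squaring, reducing mod 26 at every step), the values g(0), g(1), …, g(25) are: 0, 1, 8, 1, 12, 21, 8, 5, 18, 1, 12, 5, 12, 13, 14, 21, 14, 25, 8, 21, 18, 5, 14, 25, 18, 25.
The distinct values are {0, 1, 5, 8, 12, 13, 14, 18, 21, 25}; there are 10 of them.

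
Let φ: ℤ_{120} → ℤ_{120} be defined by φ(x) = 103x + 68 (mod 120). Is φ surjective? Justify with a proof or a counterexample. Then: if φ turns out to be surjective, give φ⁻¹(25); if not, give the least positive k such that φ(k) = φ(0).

Since gcd(103, 120) = 1, 103 is invertible modulo 120. Euclid's algorithm: 120 = 1·103 + 17, 103 = 6·17 + 1; back-substituting gives 1 = 7·103 − 6·120, so 103⁻¹ ≡ 7 (mod 120).
Then y ↦ 7(y − 68) is a two-sided inverse to φ, so every y ∈ ℤ_{120} has a preimage.
Hence φ is surjective.
Since φ is surjective, we compute φ⁻¹(25): solve 103x + 68 ≡ 25 (mod 120), i.e. 103x ≡ 77 (mod 120).
Multiplying by 103⁻¹ = 7 gives x ≡ 7·77 = 539 = 4·120 + 59 ≡ 59 (mod 120).
Check: φ(59) = 103·59 + 68 = 6145 = 51·120 + 25 ≡ 25 (mod 120).

59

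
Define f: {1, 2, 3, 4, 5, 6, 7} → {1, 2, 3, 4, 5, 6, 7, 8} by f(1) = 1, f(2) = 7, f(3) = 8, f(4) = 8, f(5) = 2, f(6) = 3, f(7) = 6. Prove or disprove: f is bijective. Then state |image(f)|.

6

f(3) = 8 = f(4) with 3 ≠ 4, so f is not injective, hence not bijective.
The image of f is {1, 2, 3, 6, 7, 8}, which has 6 elements.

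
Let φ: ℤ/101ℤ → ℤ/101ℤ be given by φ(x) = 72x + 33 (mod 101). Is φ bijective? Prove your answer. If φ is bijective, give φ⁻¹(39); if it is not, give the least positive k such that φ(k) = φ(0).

59

Suppose φ(u) = φ(v) in ℤ/101ℤ. Then 72u + 33 ≡ 72v + 33 (mod 101), thus 72(u − v) ≡ 0 (mod 101).
Since gcd(72, 101) = 1, 72 is invertible modulo 101, therefore u − v ≡ 0 (mod 101), i.e. u = v.
We now compute 72⁻¹ mod 101 explicitly. Euclid's algorithm: 101 = 1·72 + 29, 72 = 2·29 + 14, 29 = 2·14 + 1; back-substituting gives 1 = 94·72 − 67·101, so 72⁻¹ ≡ 94 (mod 101).
For any y ∈ ℤ/101ℤ, x = 94(y − 33) mod 101 satisfies φ(x) = 72·94(y − 33) + 33 ≡ y (since 72·94 ≡ 1 mod 101). So every y has a preimage.
Thus φ is bijective.
Since φ is bijective, we compute φ⁻¹(39): solve 72x + 33 ≡ 39 (mod 101), i.e. 72x ≡ 6 (mod 101).
Multiplying by 72⁻¹ = 94 gives x ≡ 94·6 = 564 = 5·101 + 59 ≡ 59 (mod 101).
Check: φ(59) = 72·59 + 33 = 4281 = 42·101 + 39 ≡ 39 (mod 101).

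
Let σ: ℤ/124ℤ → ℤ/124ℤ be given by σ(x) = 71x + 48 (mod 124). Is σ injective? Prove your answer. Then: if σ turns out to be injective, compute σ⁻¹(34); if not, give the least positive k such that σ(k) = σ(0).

26

By definition, σ is injective if σ(a) = σ(b) implies a = b.
Suppose σ(a) = σ(b) in ℤ/124ℤ. Then 71a + 48 ≡ 71b + 48 (mod 124), thus 71(a − b) ≡ 0 (mod 124).
Since gcd(71, 124) = 1, 71 is invertible modulo 124, so a − b ≡ 0 (mod 124), i.e. a = b.
Therefore σ is injective.
We now compute 71⁻¹ mod 124 explicitly. Euclid's algorithm: 124 = 1·71 + 53, 71 = 1·53 + 18, 53 = 2·18 + 17, 18 = 1·17 + 1; back-substituting gives 1 = 7·71 − 4·124, so 71⁻¹ ≡ 7 (mod 124).
Since σ is injective, we find σ⁻¹(34): we need 71x ≡ 34 − 48 ≡ 110 (mod 124). Using 71⁻¹ = 7: x ≡ 7·110 = 770 = 6·124 + 26, so x = 26.
Check: σ(26) = 71·26 + 48 = 1894 = 15·124 + 34 ≡ 34 (mod 124).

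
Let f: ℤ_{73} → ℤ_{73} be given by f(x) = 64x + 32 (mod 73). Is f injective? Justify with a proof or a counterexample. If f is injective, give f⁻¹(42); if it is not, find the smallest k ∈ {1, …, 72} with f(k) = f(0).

Recall: f is injective if f(s) = f(t) implies s = t.
If f(s) = f(t), then 64s ≡ 64t (mod 73). Because gcd(64, 73) = 1, we may cancel 64 to get s ≡ t (mod 73).
So f is injective.
We now compute 64⁻¹ mod 73 explicitly. Euclid's algorithm: 73 = 1·64 + 9, 64 = 7·9 + 1; back-substituting gives 1 = 8·64 − 7·73, so 64⁻¹ ≡ 8 (mod 73).
Since f is injective, we find f⁻¹(42): we need 64x ≡ 42 − 32 ≡ 10 (mod 73). Using 64⁻¹ = 8: x ≡ 8·10 = 80 = 1·73 + 7, so x = 7.
Check: f(7) = 64·7 + 32 = 480 = 6·73 + 42 ≡ 42 (mod 73).

7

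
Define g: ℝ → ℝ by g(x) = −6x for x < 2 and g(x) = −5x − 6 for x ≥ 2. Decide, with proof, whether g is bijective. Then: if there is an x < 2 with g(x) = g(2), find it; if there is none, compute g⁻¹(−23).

17/5

Both pieces are strictly decreasing (slopes −6 and −5), so each is injective on its own interval.
The left piece maps (−∞, 2) onto (−12, ∞); the right piece maps [2, ∞) onto (−∞, −16].
The images leave a gap (−12 has no preimage), so g is not surjective, hence not bijective.
Because the two images are disjoint, no x < 2 has g(x) = g(2), so we compute g⁻¹(−23): −23 lies in (−∞, −16], so solve −5x − 6 = −23: x = (−23 + 6)/(−5) = 17/5.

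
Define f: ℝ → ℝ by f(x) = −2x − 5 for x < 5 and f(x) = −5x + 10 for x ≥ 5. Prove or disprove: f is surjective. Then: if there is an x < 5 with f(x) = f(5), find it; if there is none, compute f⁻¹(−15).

5

Both pieces are strictly decreasing (slopes −2 and −5), so each is injective on its own interval.
The left piece maps (−∞, 5) onto (−15, ∞); the right piece maps [5, ∞) onto (−∞, −15].
These images together cover ℝ, so f is surjective.
Because the two images are disjoint, no x < 5 has f(x) = f(5), so we compute f⁻¹(−15): −15 lies in (−∞, −15], so solve −5x + 10 = −15: x = (−15 − 10)/(−5) = 5.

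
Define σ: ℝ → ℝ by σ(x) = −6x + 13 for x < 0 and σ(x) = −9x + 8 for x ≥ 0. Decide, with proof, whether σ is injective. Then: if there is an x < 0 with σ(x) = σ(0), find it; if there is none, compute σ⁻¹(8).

Both pieces are strictly decreasing (slopes −6 and −9), so each is injective on its own interval.
The left piece maps (−∞, 0) onto (13, ∞); the right piece maps [0, ∞) onto (−∞, 8].
These images are disjoint, so no value is attained by both pieces. Therefore σ is injective.
Because the two images are disjoint, no x < 0 has σ(x) = σ(0), so we compute σ⁻¹(8): 8 lies in (−∞, 8], so solve −9x + 8 = 8: x = (8 − 8)/(−9) = 0.

0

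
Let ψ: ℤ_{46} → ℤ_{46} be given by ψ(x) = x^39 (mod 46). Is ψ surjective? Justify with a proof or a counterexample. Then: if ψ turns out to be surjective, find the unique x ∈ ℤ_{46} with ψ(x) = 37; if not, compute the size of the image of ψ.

Computing x^39 mod 46 for each x (by repeated squaring, reducing mod 46 at every step), the values ψ(0), ψ(1), …, ψ(45) are: 0, 1, 18, 39, 2, 15, 12, 19, 36, 3, 40, 37, 32, 29, 20, 33, 4, 11, 8, 21, 30, 5, 22, 23, 24, 41, 16, 25, 38, 35, 42, 13, 26, 17, 14, 9, 6, 43, 10, 27, 34, 31, 44, 7, 28, 45.
Every element of ℤ_{46} appears exactly once in this list, so ψ is a bijection, and in particular surjective.
Since ψ is surjective, we read off the preimage of 37 from the same table: ψ(11) = 37, so ψ⁻¹(37) = 11.

11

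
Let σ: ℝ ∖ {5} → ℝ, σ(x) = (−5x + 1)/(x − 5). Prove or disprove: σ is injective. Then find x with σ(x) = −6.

Suppose σ(x_1) = σ(x_2). Cross-multiplying: (−5x_1 + 1)(x_2 − 5) = (−5x_2 + 1)(x_1 − 5).
Expanding both sides and cancelling the symmetric terms leaves 24·(x_1 − x_2) = 0. Since 24 ≠ 0, x_1 = x_2. Thus σ is injective.
Solving σ(x) = −6: cross-multiplying gives −5x + 1 = −6(x − 5), which rearranges to 1x = 29, so x = 29.

29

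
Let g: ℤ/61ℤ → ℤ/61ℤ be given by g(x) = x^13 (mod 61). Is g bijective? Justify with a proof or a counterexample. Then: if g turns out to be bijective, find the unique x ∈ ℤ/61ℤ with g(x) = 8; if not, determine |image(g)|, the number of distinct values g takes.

Since 61 is prime, the nonzero elements of ℤ/61ℤ form a cyclic group of order 60.
As gcd(13, 60) = 1, raising to the 13th power is a bijection on this group: if x_1^13 ≡ x_2^13 then (x_1x_2^{−1})^13 = 1, and the only element of order dividing gcd(13, 60) = 1 is 1, so x_1 = x_2.
With g(0) = 0 this makes g injective on all of ℤ/61ℤ, hence bijective (finite equal-size domain and codomain). In particular g is bijective.
Since g is bijective, we find the preimage of 8. The inverse of x ↦ x^13 on (ℤ/61ℤ)^× is x ↦ x^37, because 13·37 = 481 = 8·60 + 1 ≡ 1 (mod 60) and x^{60} = 1 for x ≠ 0 (Fermat). So g⁻¹(8) = 8^37 mod 61.
Repeated squaring mod 61: 8^1 ≡ 8, 8^2 ≡ 8² = 64 ≡ 3, 8^4 ≡ 3² = 9, 8^8 ≡ 9² = 81 ≡ 20, 8^16 ≡ 20² = 400 ≡ 34, 8^32 ≡ 34² = 1156 ≡ 58. Since 37 = 32 + 4 + 1, 8^37 ≡ 58·9·8: 58·9 = 522 ≡ 34, then 34·8 = 272 ≡ 28. So 8^37 ≡ 28 (mod 61).
Hence g⁻¹(8) = 28.

28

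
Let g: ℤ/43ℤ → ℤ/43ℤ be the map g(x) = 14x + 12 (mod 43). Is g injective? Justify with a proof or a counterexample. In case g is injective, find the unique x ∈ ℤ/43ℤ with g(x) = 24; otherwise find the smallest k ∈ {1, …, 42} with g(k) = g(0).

7

Suppose g(a) = g(b) in ℤ/43ℤ. Then 14a + 12 ≡ 14b + 12 (mod 43), thus 14(a − b) ≡ 0 (mod 43).
Since gcd(14, 43) = 1, 14 is invertible modulo 43, hence a − b ≡ 0 (mod 43), i.e. a = b.
Hence g is injective.
We now compute 14⁻¹ mod 43 explicitly. Euclid's algorithm: 43 = 3·14 + 1; back-substituting gives 1 = 40·14 − 13·43, so 14⁻¹ ≡ 40 (mod 43).
Since g is injective, we find g⁻¹(24): we need 14x ≡ 24 − 12 ≡ 12 (mod 43). Using 14⁻¹ = 40: x ≡ 40·12 = 480 = 11·43 + 7, so x = 7.
Check: g(7) = 14·7 + 12 = 110 = 2·43 + 24 ≡ 24 (mod 43).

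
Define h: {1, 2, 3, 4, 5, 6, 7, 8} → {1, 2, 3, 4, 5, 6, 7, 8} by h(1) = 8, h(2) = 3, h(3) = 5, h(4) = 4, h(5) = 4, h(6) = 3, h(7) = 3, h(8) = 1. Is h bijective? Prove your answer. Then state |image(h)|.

h(4) = 4 = h(5) with 4 ≠ 5, so h is not injective, hence not bijective.
The image of h is {1, 3, 4, 5, 8}, which has 5 elements.

5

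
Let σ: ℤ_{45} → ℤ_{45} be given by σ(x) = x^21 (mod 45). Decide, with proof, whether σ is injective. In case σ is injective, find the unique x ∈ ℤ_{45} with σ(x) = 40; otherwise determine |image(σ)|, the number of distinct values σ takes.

15

σ(0) = 0^21 = 0.
σ(15): Repeated squaring mod 45: 15^1 ≡ 15, 15^2 ≡ 15² = 225 ≡ 0, 15^4 ≡ 0² = 0, 15^8 ≡ 0² = 0, 15^16 ≡ 0² = 0. Since 21 = 16 + 4 + 1, 15^21 ≡ 0·0·15: 0·0 = 0, then 0·15 = 0. So 15^21 ≡ 0 (mod 45).
So σ(0) = σ(15) = 0 while 0 ≠ 15, therefore σ is not injective.
Since σ is not injective, we determine |image(σ)|. Computing x^21 mod 45 for each x (by repeated squaring, reducing mod 45 at every step), the values σ(0), σ(1), …, σ(44) are: 0, 1, 17, 18, 19, 35, 36, 37, 8, 9, 10, 26, 27, 28, 44, 0, 1, 17, 18, 19, 35, 36, 37, 8, 9, 10, 26, 27, 28, 44, 0, 1, 17, 18, 19, 35, 36, 37, 8, 9, 10, 26, 27, 28, 44.
The distinct values are {0, 1, 8, 9, 10, 17, 18, 19, 26, 27, 28, 35, 36, 37, 44}; there are 15 of them.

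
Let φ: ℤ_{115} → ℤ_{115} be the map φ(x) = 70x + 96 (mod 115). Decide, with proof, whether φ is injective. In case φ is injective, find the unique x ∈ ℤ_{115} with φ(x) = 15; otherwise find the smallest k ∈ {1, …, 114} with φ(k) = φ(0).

We have gcd(70, 115) = 5 > 1. Taking u = 0 and v = 23: φ(0) = 96 and φ(23) = 70·23 + 96 = 1706 ≡ 96 (mod 115).
So φ(0) = φ(23) while 0 ≠ 23, thus φ is not injective.
Since φ is not injective, we find the least positive k with φ(k) = φ(0): this means 70k ≡ 0 (mod 115), i.e. 115 ∣ 70k. Since gcd(70, 115) = 5, dividing through by 5 this holds exactly when 23 ∣ 14k, and as gcd(14, 23) = 1, exactly when 23 ∣ k.
The smallest positive such k is 23.

23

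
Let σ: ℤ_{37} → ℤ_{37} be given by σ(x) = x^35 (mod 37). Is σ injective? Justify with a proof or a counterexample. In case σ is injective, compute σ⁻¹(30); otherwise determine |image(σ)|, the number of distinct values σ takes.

21

Since 37 is prime, the nonzero elements of ℤ_{37} form a cyclic group of order 36.
As gcd(35, 36) = 1, raising to the 35th power is a bijection on this group: if s^35 ≡ t^35 then (st^{−1})^35 = 1, and the only element of order dividing gcd(35, 36) = 1 is 1, so s = t.
With σ(0) = 0 this makes σ injective on all of ℤ_{37}, hence bijective (finite equal-size domain and codomain). In particular σ is injective.
Since σ is injective, we find the preimage of 30. The inverse of x ↦ x^35 on (ℤ_{37})^× is x ↦ x^35, because 35·35 = 1225 = 34·36 + 1 ≡ 1 (mod 36) and x^{36} = 1 for x ≠ 0 (Fermat). So σ⁻¹(30) = 30^35 mod 37.
Repeated squaring mod 37: 30^1 ≡ 30, 30^2 ≡ 30² = 900 ≡ 12, 30^4 ≡ 12² = 144 ≡ 33, 30^8 ≡ 33² = 1089 ≡ 16, 30^16 ≡ 16² = 256 ≡ 34, 30^32 ≡ 34² = 1156 ≡ 9. Since 35 = 32 + 2 + 1, 30^35 ≡ 9·12·30: 9·12 = 108 ≡ 34, then 34·30 = 1020 ≡ 21. So 30^35 ≡ 21 (mod 37).
Hence σ⁻¹(30) = 21.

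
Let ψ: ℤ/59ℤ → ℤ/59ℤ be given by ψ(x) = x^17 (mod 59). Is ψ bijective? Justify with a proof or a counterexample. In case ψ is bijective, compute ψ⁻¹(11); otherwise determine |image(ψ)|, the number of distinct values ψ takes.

38

Since 59 is prime, the nonzero elements of ℤ/59ℤ form a cyclic group of order 58.
As gcd(17, 58) = 1, raising to the 17th power is a bijection on this group: if u^17 ≡ v^17 then (uv^{−1})^17 = 1, and the only element of order dividing gcd(17, 58) = 1 is 1, so u = v.
With ψ(0) = 0 this makes ψ injective on all of ℤ/59ℤ, hence bijective (finite equal-size domain and codomain). In particular ψ is bijective.
Since ψ is bijective, we find the preimage of 11. The inverse of x ↦ x^17 on (ℤ/59ℤ)^× is x ↦ x^41, because 17·41 = 697 = 12·58 + 1 ≡ 1 (mod 58) and x^{58} = 1 for x ≠ 0 (Fermat). So ψ⁻¹(11) = 11^41 mod 59.
Repeated squaring mod 59: 11^1 ≡ 11, 11^2 ≡ 11² = 121 ≡ 3, 11^4 ≡ 3² = 9, 11^8 ≡ 9² = 81 ≡ 22, 11^16 ≡ 22² = 484 ≡ 12, 11^32 ≡ 12² = 144 ≡ 26. Since 41 = 32 + 8 + 1, 11^41 ≡ 26·22·11: 26·22 = 572 ≡ 41, then 41·11 = 451 ≡ 38. So 11^41 ≡ 38 (mod 59).
Hence ψ⁻¹(11) = 38.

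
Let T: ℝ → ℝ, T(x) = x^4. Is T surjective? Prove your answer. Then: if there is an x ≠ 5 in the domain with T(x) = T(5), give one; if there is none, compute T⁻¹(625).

-5

Since 4 is even, x^4 ≥ 0 for all x ∈ ℝ, so −1 ∈ ℝ has no preimage. So T is not surjective.
For the follow-up, such an x exists: taking x = −5 ∈ ℝ gives T(−5) = 625 = T(5) with −5 ≠ 5.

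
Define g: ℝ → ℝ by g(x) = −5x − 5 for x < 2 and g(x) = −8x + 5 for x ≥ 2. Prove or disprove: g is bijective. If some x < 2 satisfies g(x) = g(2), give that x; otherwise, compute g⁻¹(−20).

Both pieces are strictly decreasing (slopes −5 and −8), so each is injective on its own interval.
The left piece maps (−∞, 2) onto (−15, ∞); the right piece maps [2, ∞) onto (−∞, −11].
These images overlap. In particular g(2) = −11 (right piece), and solving −5x − 5 = −11 on the left piece gives x = 6/5 < 2.
So g(6/5) = g(2) with 6/5 ≠ 2, and g is not injective, hence not bijective. This x = 6/5 is the requested value below 2.

6/5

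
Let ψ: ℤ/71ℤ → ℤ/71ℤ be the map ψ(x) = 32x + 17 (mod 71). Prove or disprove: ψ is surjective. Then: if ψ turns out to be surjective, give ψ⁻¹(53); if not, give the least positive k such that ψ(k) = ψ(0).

By definition, ψ is surjective if every y in the codomain equals ψ(x) for some x in the domain.
Since gcd(32, 71) = 1, 32 is invertible modulo 71. Euclid's algorithm: 71 = 2·32 + 7, 32 = 4·7 + 4, 7 = 1·4 + 3, 4 = 1·3 + 1; back-substituting gives 1 = 20·32 − 9·71, so 32⁻¹ ≡ 20 (mod 71).
For any y ∈ ℤ/71ℤ, x = 20(y − 17) mod 71 satisfies ψ(x) = 32·20(y − 17) + 17 ≡ y (since 32·20 ≡ 1 mod 71). So every y has a preimage.
Hence ψ is surjective.
Since ψ is surjective, we compute ψ⁻¹(53): solve 32x + 17 ≡ 53 (mod 71), i.e. 32x ≡ 36 (mod 71).
Multiplying by 32⁻¹ = 20 gives x ≡ 20·36 = 720 = 10·71 + 10 ≡ 10 (mod 71).
Check: ψ(10) = 32·10 + 17 = 337 = 4·71 + 53 ≡ 53 (mod 71).

10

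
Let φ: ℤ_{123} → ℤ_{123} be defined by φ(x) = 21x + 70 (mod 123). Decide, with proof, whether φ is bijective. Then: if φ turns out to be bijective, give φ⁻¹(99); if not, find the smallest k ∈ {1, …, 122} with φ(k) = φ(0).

Recall: injectivity means: for all x_1, x_2 in the domain, φ(x_1) = φ(x_2) implies x_1 = x_2.
We have gcd(21, 123) = 3 > 1. Taking x_1 = 0 and x_2 = 41: φ(0) = 70 and φ(41) = 21·41 + 70 = 931 ≡ 70 (mod 123).
So φ(0) = φ(41) while 0 ≠ 41, hence φ is not injective, hence not bijective.
Since φ is not bijective, we find the least positive k with φ(k) = φ(0): this means 21k ≡ 0 (mod 123), i.e. 123 ∣ 21k. Since gcd(21, 123) = 3, dividing through by 3 this holds exactly when 41 ∣ 7k, and as gcd(7, 41) = 1, exactly when 41 ∣ k.
The smallest positive such k is 41.

41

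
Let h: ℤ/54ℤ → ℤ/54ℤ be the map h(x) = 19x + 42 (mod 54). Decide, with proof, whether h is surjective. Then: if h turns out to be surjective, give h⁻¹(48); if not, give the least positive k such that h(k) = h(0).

6

Since gcd(19, 54) = 1, 19 is invertible modulo 54. Euclid's algorithm: 54 = 2·19 + 16, 19 = 1·16 + 3, 16 = 5·3 + 1; back-substituting gives 1 = 37·19 − 13·54, so 19⁻¹ ≡ 37 (mod 54).
Then y ↦ 37(y − 42) is a two-sided inverse to h, so every y ∈ ℤ/54ℤ has a preimage.
Thus h is surjective.
Since h is surjective, we compute h⁻¹(48): solve 19x + 42 ≡ 48 (mod 54), i.e. 19x ≡ 6 (mod 54).
Multiplying by 19⁻¹ = 37 gives x ≡ 37·6 = 222 = 4·54 + 6 ≡ 6 (mod 54).
Check: h(6) = 19·6 + 42 = 156 = 2·54 + 48 ≡ 48 (mod 54).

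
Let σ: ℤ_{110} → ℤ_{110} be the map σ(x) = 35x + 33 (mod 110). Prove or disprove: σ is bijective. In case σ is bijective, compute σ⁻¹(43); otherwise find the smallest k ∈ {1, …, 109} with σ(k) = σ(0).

22

We have gcd(35, 110) = 5 > 1. Taking u = 0 and v = 22: σ(0) = 33 and σ(22) = 35·22 + 33 = 803 ≡ 33 (mod 110).
So σ(0) = σ(22) while 0 ≠ 22, thus σ is not injective, hence not bijective.
Since σ is not bijective, we find the least positive k with σ(k) = σ(0): this means 35k ≡ 0 (mod 110), i.e. 110 ∣ 35k. Since gcd(35, 110) = 5, dividing through by 5 this holds exactly when 22 ∣ 7k, and as gcd(7, 22) = 1, exactly when 22 ∣ k.
The smallest positive such k is 22.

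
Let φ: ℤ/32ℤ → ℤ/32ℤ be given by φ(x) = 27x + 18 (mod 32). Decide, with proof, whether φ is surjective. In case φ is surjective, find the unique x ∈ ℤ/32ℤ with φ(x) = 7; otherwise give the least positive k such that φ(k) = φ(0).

Since gcd(27, 32) = 1, 27 is invertible modulo 32. Euclid's algorithm: 32 = 1·27 + 5, 27 = 5·5 + 2, 5 = 2·2 + 1; back-substituting gives 1 = 19·27 − 16·32, so 27⁻¹ ≡ 19 (mod 32).
Then y ↦ 19(y − 18) is a two-sided inverse to φ, so every y ∈ ℤ/32ℤ has a preimage.
Thus φ is surjective.
Since φ is surjective, we compute φ⁻¹(7): solve 27x + 18 ≡ 7 (mod 32), i.e. 27x ≡ 21 (mod 32).
Multiplying by 27⁻¹ = 19 gives x ≡ 19·21 = 399 = 12·32 + 15 ≡ 15 (mod 32).
Check: φ(15) = 27·15 + 18 = 423 = 13·32 + 7 ≡ 7 (mod 32).

15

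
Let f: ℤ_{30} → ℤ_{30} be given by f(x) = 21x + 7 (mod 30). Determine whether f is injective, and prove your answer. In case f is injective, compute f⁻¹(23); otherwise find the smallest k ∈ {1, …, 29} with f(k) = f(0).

We have gcd(21, 30) = 3 > 1. Taking x_1 = 0 and x_2 = 10: f(0) = 7 and f(10) = 21·10 + 7 = 217 ≡ 7 (mod 30).
So f(0) = f(10) while 0 ≠ 10, so f is not injective.
Since f is not injective, we find the least positive k with f(k) = f(0): this means 21k ≡ 0 (mod 30), i.e. 30 ∣ 21k. Since gcd(21, 30) = 3, dividing through by 3 this holds exactly when 10 ∣ 7k, and as gcd(7, 10) = 1, exactly when 10 ∣ k.
The smallest positive such k is 10.

10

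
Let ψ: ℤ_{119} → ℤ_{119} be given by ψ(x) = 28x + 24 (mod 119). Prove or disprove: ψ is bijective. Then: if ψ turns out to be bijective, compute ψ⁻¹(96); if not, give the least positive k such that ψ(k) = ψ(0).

17

Recall: injectivity means: for all s, t in the domain, ψ(s) = ψ(t) implies s = t.
We have gcd(28, 119) = 7 > 1. Taking s = 0 and t = 17: ψ(0) = 24 and ψ(17) = 28·17 + 24 = 500 ≡ 24 (mod 119).
So ψ(0) = ψ(17) while 0 ≠ 17, hence ψ is not injective, hence not bijective.
Since ψ is not bijective, we find the least positive k with ψ(k) = ψ(0): this means 28k ≡ 0 (mod 119), i.e. 119 ∣ 28k. Since gcd(28, 119) = 7, dividing through by 7 this holds exactly when 17 ∣ 4k, and as gcd(4, 17) = 1, exactly when 17 ∣ k.
The smallest positive such k is 17.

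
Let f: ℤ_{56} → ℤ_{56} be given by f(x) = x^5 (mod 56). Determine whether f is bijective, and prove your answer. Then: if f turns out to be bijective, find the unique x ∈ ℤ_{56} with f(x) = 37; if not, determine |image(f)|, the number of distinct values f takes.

35

f(0) = 0^5 = 0.
f(14): Repeated squaring mod 56: 14^1 ≡ 14, 14^2 ≡ 14² = 196 ≡ 28, 14^4 ≡ 28² = 784 ≡ 0. Since 5 = 4 + 1, 14^5 ≡ 0·14: 0·14 = 0. So 14^5 ≡ 0 (mod 56).
So f(0) = f(14) = 0 while 0 ≠ 14, hence f is not injective, hence not bijective.
Since f is not bijective, we determine |image(f)|. Computing x^5 mod 56 for each x (by repeated squaring, reducing mod 56 at every step), the values f(0), f(1), …, f(55) are: 0, 1, 32, 19, 16, 45, 48, 7, 8, 25, 40, 51, 24, 13, 0, 15, 32, 33, 16, 3, 48, 21, 8, 39, 40, 9, 24, 27, 0, 29, 32, 47, 16, 17, 48, 35, 8, 53, 40, 23, 24, 41, 0, 43, 32, 5, 16, 31, 48, 49, 8, 11, 40, 37, 24, 55.
The distinct values are {0, 1, 3, 5, 7, 8, 9, 11, 13, 15, 16, 17, 19, 21, 23, 24, 25, 27, 29, 31, 32, 33, 35, 37, 39, 40, 41, 43, 45, 47, 48, 49, 51, 53, 55}; there are 35 of them.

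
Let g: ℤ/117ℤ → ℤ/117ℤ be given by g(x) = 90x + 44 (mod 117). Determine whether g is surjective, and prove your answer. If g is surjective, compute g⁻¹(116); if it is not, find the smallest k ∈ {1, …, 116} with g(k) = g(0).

Since gcd(90, 117) = 9, we have 90x ≡ 0 (mod 9) for all x, so g(x) ≡ 8 (mod 9).
But 0 ≢ 8 (mod 9), so 0 ∈ ℤ/117ℤ has no preimage. Therefore g is not surjective.
Since g is not surjective, we find the least positive k with g(k) = g(0): this means 90k ≡ 0 (mod 117), i.e. 117 ∣ 90k. Since gcd(90, 117) = 9, dividing through by 9 this holds exactly when 13 ∣ 10k, and as gcd(10, 13) = 1, exactly when 13 ∣ k.
The smallest positive such k is 13.

13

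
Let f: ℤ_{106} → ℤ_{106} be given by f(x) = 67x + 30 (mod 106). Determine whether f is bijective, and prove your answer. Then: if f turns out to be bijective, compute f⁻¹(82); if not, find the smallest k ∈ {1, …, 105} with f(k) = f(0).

34

Suppose f(s) = f(t) in ℤ_{106}. Then 67s + 30 ≡ 67t + 30 (mod 106), so 67(s − t) ≡ 0 (mod 106).
Since gcd(67, 106) = 1, 67 is invertible modulo 106, hence s − t ≡ 0 (mod 106), i.e. s = t.
We now compute 67⁻¹ mod 106 explicitly. Euclid's algorithm: 106 = 1·67 + 39, 67 = 1·39 + 28, 39 = 1·28 + 11, 28 = 2·11 + 6, 11 = 1·6 + 5, 6 = 1·5 + 1; back-substituting gives 1 = 19·67 − 12·106, so 67⁻¹ ≡ 19 (mod 106).
Then y ↦ 19(y − 30) is a two-sided inverse to f, so every y ∈ ℤ_{106} has a preimage.
So f is bijective.
Since f is bijective, we compute f⁻¹(82): solve 67x + 30 ≡ 82 (mod 106), i.e. 67x ≡ 52 (mod 106).
Multiplying by 67⁻¹ = 19 gives x ≡ 19·52 = 988 = 9·106 + 34 ≡ 34 (mod 106).
Check: f(34) = 67·34 + 30 = 2308 = 21·106 + 82 ≡ 82 (mod 106).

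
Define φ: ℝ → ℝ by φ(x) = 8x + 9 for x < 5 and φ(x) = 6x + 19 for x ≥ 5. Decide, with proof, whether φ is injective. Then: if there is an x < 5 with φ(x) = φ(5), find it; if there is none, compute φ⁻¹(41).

4

Both pieces are strictly increasing (slopes 8 and 6), so each is injective on its own interval.
The left piece maps (−∞, 5) onto (−∞, 49); the right piece maps [5, ∞) onto [49, ∞).
These images are disjoint, so no value is attained by both pieces. So φ is injective.
Because the two images are disjoint, no x < 5 has φ(x) = φ(5), so we compute φ⁻¹(41): 41 lies in (−∞, 49), so solve 8x + 9 = 41: x = (41 − 9)/8 = 4.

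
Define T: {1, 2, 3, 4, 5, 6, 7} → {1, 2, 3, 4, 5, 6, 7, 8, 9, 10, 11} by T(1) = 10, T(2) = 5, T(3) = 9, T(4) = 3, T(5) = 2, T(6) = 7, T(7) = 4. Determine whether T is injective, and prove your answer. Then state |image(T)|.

7

The values T(1), …, T(7) are 10, 5, 9, 3, 2, 7, 4 — all distinct.
So T(u) = T(v) only when u = v, and T is injective.
The image of T is {2, 3, 4, 5, 7, 9, 10}, which has 7 elements.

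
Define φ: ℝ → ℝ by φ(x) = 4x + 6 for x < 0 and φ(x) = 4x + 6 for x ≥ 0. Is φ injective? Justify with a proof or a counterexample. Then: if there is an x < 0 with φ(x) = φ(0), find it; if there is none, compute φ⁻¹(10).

Both pieces are strictly increasing (slopes 4 and 4), so each is injective on its own interval.
The left piece maps (−∞, 0) onto (−∞, 6); the right piece maps [0, ∞) onto [6, ∞).
These images are disjoint, so no value is attained by both pieces. Hence φ is injective.
Because the two images are disjoint, no x < 0 has φ(x) = φ(0), so we compute φ⁻¹(10): 10 lies in [6, ∞), so solve 4x + 6 = 10: x = (10 − 6)/4 = 1.

1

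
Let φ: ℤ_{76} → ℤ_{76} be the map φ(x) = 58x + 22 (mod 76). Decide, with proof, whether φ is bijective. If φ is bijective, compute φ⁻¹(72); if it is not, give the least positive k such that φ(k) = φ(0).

38

We have gcd(58, 76) = 2 > 1. Taking a = 0 and b = 38: φ(0) = 22 and φ(38) = 58·38 + 22 = 2226 ≡ 22 (mod 76).
So φ(0) = φ(38) while 0 ≠ 38, therefore φ is not injective, hence not bijective.
Since φ is not bijective, we find the least positive k with φ(k) = φ(0): this means 58k ≡ 0 (mod 76), i.e. 76 ∣ 58k. Since gcd(58, 76) = 2, dividing through by 2 this holds exactly when 38 ∣ 29k, and as gcd(29, 38) = 1, exactly when 38 ∣ k.
The smallest positive such k is 38.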